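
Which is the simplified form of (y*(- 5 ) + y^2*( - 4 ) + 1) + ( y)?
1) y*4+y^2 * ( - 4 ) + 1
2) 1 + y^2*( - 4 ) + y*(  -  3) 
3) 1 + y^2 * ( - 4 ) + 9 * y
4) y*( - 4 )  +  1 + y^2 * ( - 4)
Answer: 4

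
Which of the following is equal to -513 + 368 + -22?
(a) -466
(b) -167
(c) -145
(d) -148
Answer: b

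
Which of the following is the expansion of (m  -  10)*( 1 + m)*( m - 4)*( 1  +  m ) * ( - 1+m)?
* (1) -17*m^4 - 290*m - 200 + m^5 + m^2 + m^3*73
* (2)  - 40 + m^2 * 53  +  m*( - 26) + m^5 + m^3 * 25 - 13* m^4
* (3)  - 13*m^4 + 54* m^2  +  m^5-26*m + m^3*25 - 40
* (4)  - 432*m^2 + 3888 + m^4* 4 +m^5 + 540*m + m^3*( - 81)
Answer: 2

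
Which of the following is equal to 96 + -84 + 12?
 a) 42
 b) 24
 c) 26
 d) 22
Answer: b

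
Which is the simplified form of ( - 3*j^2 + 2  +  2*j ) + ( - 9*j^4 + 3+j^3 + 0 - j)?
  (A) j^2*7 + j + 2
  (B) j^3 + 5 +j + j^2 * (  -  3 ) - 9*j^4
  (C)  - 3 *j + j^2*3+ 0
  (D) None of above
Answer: B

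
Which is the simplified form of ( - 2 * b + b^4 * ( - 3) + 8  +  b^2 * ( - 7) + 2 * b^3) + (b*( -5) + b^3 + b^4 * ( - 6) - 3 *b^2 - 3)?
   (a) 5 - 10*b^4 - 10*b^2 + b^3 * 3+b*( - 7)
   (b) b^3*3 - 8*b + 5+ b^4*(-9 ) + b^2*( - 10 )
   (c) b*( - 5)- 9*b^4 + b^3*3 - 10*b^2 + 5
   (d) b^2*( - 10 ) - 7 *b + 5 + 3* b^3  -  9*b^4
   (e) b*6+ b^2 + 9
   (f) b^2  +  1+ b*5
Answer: d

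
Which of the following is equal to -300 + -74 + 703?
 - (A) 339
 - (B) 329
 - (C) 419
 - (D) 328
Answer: B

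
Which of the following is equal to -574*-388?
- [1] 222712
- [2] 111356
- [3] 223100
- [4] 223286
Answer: 1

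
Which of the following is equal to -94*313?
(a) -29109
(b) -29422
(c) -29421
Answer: b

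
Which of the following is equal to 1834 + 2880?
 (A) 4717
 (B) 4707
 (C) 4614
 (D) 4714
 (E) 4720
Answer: D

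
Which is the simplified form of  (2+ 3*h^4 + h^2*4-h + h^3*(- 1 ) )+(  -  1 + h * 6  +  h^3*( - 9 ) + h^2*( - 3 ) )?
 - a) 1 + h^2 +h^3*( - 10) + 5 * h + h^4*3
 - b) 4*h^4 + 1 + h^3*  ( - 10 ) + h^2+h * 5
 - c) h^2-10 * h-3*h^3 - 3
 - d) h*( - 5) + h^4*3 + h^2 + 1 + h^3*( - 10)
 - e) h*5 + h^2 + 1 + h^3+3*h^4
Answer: a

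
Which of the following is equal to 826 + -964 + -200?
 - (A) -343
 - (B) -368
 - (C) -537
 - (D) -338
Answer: D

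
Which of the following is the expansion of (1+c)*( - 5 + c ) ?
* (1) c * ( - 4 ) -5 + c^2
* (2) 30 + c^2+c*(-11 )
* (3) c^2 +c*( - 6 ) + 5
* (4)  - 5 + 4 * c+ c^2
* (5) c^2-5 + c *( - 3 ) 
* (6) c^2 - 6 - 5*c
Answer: 1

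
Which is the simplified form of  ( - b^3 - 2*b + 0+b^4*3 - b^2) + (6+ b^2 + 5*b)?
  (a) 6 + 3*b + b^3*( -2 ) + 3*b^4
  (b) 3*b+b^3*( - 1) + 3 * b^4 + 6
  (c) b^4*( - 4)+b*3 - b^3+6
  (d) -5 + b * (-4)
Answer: b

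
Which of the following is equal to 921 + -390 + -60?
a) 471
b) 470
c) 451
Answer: a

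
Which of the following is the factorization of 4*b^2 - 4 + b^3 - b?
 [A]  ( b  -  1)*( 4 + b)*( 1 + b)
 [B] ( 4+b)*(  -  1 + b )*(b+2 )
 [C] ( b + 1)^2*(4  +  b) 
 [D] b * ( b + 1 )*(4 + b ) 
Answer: A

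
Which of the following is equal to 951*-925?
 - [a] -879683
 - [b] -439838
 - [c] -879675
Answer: c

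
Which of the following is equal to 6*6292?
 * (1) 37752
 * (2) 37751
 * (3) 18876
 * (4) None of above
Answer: 1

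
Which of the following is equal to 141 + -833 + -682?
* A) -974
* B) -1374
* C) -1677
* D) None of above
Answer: B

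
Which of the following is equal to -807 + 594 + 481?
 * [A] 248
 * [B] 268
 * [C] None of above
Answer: B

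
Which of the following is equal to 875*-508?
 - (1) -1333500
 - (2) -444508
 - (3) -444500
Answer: 3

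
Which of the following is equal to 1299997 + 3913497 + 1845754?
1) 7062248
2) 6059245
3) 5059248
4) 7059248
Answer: 4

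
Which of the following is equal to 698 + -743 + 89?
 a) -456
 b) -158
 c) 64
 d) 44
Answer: d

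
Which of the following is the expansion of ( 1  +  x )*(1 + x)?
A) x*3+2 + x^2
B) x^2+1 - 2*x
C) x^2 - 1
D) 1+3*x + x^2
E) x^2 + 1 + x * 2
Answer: E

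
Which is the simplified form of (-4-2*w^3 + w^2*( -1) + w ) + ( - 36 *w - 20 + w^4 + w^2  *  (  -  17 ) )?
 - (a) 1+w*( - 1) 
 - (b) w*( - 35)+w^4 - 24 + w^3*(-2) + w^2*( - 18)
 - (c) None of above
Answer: b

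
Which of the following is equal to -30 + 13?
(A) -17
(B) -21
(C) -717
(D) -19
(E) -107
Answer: A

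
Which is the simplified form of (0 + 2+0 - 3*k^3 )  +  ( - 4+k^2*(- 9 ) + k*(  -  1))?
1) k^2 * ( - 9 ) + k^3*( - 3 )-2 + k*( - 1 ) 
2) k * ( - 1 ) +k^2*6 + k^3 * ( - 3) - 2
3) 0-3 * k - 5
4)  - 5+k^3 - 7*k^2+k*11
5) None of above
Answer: 1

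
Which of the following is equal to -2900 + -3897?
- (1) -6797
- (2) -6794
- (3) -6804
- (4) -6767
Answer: 1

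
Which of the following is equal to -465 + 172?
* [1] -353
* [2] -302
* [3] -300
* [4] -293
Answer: 4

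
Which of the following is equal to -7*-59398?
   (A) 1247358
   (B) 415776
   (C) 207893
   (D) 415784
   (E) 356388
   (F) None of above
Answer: F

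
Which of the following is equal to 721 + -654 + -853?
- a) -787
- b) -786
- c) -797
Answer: b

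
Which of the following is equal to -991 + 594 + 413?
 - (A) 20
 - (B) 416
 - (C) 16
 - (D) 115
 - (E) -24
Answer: C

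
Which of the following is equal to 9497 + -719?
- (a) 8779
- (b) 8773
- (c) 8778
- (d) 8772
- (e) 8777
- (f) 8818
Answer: c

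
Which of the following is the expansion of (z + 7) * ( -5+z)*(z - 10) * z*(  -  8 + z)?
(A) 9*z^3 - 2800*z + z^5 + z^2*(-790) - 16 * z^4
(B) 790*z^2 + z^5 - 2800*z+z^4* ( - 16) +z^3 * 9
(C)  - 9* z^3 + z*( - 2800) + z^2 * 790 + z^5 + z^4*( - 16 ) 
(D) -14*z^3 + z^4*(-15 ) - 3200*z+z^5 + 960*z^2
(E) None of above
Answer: B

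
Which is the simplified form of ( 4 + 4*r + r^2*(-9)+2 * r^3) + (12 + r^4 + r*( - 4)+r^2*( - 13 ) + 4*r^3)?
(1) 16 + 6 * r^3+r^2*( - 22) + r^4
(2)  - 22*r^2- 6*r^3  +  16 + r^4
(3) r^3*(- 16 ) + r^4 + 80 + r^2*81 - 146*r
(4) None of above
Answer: 1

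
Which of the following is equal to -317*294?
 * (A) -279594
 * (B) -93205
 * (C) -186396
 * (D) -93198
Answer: D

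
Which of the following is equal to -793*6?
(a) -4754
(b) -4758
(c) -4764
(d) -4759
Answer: b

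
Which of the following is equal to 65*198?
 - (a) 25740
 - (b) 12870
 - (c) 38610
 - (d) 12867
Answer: b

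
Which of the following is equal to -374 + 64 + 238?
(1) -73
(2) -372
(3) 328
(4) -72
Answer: 4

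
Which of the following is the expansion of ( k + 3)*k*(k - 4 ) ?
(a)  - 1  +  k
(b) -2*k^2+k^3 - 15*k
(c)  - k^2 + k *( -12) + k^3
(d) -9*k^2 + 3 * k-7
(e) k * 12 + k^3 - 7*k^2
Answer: c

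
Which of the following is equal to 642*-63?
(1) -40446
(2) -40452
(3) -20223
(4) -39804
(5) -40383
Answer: 1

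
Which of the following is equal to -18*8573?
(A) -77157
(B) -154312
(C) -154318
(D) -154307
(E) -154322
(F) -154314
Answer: F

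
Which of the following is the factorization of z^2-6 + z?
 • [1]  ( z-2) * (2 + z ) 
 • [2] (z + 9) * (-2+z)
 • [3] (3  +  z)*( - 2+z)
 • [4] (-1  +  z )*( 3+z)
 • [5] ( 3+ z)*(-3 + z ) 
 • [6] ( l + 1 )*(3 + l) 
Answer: 3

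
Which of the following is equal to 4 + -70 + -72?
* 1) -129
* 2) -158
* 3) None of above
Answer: 3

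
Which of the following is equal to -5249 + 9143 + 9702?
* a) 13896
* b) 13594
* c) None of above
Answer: c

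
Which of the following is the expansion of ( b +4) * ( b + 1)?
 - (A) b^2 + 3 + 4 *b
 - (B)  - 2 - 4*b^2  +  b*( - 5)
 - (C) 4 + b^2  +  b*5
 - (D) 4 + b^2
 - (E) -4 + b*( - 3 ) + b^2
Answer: C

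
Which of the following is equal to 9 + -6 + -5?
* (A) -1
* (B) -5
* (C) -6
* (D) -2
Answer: D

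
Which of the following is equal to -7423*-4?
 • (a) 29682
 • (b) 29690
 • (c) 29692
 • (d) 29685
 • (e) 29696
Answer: c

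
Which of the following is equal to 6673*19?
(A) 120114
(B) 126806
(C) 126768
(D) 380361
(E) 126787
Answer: E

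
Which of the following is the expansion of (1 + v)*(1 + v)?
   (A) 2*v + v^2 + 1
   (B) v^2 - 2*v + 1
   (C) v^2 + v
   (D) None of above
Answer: A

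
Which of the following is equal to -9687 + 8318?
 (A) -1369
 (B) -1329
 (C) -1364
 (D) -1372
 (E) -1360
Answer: A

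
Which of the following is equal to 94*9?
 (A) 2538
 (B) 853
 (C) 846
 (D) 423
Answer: C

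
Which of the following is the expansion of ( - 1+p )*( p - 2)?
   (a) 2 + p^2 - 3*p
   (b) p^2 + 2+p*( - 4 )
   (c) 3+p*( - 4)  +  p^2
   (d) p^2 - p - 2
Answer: a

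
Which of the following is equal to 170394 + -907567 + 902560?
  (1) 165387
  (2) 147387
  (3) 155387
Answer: 1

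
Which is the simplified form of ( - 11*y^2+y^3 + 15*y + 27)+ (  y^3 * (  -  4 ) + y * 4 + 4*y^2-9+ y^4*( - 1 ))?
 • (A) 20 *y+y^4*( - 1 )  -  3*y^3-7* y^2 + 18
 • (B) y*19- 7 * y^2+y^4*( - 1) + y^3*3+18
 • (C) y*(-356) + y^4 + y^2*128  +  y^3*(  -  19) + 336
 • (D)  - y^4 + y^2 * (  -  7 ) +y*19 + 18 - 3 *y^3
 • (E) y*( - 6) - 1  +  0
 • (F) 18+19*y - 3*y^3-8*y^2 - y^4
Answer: D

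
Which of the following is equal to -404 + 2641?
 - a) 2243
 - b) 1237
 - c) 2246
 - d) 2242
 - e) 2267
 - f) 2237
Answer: f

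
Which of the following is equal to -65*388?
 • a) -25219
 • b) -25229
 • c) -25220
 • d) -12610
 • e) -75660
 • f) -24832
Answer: c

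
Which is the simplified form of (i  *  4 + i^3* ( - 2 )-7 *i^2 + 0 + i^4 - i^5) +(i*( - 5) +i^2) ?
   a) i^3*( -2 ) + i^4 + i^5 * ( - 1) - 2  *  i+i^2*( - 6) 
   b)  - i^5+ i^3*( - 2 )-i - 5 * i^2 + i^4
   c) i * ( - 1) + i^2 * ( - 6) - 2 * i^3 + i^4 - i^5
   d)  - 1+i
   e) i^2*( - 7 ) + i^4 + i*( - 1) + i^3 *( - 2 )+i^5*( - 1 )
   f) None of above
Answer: c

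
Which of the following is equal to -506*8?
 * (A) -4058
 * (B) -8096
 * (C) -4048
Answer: C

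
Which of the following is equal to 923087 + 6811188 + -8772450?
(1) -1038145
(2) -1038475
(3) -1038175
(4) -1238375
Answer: 3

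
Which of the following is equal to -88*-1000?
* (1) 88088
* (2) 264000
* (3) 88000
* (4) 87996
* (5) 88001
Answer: 3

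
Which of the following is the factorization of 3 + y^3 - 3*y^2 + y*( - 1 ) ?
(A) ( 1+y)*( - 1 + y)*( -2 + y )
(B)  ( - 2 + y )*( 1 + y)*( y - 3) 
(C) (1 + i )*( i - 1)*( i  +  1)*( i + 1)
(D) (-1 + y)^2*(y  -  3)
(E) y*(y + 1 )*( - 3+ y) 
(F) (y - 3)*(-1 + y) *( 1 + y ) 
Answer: F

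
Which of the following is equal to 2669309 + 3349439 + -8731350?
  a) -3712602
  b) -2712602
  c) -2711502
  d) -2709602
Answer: b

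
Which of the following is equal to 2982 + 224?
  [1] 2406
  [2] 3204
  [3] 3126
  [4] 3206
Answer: 4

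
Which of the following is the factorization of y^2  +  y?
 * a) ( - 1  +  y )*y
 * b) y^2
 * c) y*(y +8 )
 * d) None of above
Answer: d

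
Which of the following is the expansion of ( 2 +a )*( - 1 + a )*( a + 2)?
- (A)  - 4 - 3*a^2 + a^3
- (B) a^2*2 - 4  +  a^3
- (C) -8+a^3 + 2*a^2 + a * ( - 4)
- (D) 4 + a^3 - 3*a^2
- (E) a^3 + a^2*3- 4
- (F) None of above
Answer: E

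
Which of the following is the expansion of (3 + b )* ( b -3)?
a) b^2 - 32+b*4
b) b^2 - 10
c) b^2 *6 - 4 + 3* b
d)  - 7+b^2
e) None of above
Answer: e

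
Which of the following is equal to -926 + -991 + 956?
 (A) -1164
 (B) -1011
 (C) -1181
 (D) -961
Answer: D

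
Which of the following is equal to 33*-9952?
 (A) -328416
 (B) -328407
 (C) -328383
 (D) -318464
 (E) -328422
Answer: A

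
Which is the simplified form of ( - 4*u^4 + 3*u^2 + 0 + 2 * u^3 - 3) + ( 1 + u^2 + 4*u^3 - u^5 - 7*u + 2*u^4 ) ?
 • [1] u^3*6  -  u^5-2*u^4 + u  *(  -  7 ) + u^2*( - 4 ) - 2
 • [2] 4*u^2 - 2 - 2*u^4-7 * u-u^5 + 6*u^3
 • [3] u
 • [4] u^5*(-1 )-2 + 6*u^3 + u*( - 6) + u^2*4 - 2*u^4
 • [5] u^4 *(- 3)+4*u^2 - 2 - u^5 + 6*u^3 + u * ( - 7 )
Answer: 2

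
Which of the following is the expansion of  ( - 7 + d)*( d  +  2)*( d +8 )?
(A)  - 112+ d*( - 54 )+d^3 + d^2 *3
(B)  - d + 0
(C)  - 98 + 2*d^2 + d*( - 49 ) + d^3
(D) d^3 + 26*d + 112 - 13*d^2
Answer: A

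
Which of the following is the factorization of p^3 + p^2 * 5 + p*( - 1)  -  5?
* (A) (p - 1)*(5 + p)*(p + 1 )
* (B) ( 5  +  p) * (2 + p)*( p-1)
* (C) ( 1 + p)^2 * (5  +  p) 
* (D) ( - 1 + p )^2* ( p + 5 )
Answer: A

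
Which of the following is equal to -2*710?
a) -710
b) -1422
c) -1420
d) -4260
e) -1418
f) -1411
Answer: c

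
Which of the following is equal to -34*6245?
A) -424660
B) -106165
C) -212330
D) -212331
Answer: C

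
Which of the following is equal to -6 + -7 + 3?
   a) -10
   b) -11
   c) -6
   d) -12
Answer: a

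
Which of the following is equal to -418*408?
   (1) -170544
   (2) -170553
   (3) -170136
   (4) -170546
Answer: 1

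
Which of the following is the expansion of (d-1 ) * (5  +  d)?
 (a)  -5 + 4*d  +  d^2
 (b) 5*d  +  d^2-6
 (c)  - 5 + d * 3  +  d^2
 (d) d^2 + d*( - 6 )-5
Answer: a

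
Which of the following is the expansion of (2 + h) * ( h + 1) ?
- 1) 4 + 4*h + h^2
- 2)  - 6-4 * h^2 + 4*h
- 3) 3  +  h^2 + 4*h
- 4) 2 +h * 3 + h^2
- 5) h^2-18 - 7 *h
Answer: 4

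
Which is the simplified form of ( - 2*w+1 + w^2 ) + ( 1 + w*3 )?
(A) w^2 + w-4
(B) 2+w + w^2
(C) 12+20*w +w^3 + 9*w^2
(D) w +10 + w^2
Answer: B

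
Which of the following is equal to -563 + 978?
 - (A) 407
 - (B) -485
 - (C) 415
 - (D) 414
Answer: C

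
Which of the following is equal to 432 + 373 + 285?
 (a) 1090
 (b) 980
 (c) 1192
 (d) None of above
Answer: a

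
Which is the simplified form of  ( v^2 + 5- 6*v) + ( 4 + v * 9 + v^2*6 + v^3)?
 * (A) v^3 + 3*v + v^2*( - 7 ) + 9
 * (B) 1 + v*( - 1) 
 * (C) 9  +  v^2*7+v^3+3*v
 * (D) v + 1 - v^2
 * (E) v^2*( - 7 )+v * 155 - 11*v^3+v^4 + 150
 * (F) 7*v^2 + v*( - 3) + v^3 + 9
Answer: C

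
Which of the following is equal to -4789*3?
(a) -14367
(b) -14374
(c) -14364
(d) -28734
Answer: a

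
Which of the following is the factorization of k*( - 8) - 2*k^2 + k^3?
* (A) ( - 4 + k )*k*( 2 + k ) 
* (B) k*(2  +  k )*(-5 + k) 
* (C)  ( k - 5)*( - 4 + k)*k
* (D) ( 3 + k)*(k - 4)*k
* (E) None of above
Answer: A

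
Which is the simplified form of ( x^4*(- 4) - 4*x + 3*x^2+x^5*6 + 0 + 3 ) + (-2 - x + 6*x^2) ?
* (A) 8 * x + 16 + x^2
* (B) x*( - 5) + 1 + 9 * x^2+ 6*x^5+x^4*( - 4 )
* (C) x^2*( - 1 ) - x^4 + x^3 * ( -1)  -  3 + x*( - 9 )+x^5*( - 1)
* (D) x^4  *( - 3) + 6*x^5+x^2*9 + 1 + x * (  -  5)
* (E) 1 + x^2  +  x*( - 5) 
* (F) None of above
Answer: B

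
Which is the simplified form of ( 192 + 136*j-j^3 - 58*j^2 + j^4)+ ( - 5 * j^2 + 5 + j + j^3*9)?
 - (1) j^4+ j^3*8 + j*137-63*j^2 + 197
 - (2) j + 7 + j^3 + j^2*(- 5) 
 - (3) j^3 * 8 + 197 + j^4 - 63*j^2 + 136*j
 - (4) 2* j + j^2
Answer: 1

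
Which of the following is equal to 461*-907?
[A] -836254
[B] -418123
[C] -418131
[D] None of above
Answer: D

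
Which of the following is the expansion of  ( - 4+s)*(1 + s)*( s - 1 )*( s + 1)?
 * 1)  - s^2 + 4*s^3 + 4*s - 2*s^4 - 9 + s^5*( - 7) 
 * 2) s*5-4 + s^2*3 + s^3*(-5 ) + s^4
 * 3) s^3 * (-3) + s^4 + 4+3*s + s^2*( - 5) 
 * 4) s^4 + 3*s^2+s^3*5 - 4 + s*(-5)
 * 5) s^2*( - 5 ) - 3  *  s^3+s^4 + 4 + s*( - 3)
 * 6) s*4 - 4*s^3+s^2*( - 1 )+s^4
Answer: 3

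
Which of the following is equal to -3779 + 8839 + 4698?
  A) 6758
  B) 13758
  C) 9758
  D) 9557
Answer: C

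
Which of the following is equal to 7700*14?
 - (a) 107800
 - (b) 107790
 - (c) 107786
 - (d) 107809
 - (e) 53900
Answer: a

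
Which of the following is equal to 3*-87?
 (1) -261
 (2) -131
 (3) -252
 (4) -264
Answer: 1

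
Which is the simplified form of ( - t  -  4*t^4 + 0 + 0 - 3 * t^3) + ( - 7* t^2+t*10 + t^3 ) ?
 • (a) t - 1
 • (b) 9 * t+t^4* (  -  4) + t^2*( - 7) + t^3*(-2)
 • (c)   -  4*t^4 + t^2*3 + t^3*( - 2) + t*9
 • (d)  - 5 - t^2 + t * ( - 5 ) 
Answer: b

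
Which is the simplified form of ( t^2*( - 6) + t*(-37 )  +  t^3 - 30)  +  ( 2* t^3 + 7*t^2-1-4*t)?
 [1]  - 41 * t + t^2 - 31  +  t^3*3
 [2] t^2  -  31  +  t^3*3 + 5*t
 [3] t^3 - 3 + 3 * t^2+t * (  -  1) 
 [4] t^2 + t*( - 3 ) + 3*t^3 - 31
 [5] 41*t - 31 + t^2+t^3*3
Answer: 1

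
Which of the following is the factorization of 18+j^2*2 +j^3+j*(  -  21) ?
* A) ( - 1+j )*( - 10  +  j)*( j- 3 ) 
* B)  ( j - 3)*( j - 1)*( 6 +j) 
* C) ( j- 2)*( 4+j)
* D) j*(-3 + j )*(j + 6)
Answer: B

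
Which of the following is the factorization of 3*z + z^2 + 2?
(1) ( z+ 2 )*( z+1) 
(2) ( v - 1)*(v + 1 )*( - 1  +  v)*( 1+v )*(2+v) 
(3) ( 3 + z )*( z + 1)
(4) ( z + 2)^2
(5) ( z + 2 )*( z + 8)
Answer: 1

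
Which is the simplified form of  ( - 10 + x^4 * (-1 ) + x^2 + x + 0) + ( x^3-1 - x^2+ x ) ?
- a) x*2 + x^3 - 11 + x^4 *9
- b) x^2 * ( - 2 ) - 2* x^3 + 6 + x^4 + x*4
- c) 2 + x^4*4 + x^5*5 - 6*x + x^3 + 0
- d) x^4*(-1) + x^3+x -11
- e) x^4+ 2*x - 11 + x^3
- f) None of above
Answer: f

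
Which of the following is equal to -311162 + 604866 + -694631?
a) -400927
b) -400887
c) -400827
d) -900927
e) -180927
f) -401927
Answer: a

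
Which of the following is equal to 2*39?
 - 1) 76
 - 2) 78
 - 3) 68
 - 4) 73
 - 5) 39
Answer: 2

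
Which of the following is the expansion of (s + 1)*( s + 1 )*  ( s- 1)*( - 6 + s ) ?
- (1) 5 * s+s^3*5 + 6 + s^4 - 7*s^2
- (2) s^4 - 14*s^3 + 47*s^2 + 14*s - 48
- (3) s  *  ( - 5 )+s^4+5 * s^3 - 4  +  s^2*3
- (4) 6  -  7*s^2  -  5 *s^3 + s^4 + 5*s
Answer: 4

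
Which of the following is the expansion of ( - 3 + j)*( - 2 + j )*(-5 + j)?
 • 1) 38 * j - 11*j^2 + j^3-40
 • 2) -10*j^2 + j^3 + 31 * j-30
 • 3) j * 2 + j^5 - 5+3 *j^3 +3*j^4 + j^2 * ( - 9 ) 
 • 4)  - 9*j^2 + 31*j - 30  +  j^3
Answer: 2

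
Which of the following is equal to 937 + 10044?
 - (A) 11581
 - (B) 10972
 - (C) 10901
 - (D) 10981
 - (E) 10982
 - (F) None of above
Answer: D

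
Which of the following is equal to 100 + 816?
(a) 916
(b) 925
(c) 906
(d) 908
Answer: a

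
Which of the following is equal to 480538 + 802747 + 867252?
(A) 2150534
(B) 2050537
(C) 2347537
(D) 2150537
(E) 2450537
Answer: D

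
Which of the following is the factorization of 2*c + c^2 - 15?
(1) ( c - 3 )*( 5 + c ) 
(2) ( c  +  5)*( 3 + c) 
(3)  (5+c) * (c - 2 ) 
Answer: 1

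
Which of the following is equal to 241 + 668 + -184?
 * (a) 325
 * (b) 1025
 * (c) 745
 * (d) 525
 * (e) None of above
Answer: e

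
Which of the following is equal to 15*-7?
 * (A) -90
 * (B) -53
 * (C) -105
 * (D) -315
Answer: C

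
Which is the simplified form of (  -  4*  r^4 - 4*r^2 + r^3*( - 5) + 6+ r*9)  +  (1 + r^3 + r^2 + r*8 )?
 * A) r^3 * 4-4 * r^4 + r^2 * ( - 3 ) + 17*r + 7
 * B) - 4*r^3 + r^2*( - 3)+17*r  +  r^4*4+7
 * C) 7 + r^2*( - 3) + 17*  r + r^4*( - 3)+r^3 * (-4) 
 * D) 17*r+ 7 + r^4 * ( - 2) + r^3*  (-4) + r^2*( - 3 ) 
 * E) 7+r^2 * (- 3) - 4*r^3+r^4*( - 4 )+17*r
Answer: E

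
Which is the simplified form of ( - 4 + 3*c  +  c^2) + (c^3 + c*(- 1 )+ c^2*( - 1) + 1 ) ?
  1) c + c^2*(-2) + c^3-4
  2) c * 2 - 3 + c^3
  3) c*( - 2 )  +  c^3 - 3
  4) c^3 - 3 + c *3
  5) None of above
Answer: 2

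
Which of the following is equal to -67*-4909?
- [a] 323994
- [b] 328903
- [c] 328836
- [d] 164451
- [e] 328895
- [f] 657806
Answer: b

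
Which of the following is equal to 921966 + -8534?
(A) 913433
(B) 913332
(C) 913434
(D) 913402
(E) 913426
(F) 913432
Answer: F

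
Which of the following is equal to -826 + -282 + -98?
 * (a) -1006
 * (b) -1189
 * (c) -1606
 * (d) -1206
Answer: d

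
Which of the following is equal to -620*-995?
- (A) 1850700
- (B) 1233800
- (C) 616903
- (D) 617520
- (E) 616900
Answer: E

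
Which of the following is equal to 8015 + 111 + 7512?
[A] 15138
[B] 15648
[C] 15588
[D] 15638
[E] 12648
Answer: D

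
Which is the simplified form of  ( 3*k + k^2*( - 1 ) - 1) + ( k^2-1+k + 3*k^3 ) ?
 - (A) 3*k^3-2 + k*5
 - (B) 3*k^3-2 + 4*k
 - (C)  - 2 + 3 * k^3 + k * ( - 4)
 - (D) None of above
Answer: B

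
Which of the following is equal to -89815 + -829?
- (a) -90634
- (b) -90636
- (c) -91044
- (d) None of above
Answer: d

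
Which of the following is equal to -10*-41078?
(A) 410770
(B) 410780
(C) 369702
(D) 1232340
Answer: B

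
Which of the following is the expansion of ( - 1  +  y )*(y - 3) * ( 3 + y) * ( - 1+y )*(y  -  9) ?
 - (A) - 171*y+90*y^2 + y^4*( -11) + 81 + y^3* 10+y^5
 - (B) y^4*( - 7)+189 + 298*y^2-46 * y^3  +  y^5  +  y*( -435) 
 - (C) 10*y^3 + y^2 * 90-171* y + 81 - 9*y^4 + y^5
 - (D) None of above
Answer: A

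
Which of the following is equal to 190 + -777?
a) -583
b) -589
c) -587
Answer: c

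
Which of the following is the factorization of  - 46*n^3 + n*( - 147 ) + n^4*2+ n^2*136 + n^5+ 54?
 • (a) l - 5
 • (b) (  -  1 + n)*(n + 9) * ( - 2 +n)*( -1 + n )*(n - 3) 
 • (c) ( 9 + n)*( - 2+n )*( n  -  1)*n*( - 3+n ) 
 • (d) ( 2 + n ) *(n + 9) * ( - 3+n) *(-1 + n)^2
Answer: b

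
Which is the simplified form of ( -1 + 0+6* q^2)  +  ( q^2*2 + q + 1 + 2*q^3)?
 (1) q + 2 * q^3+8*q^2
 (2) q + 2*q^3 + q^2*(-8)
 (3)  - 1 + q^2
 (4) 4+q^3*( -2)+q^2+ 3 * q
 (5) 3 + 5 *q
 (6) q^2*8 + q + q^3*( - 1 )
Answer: 1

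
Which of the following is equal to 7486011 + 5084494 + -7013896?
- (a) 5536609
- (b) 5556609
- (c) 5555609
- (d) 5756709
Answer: b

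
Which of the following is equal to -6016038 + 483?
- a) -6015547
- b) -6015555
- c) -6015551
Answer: b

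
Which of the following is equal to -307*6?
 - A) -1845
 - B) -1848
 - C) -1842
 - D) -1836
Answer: C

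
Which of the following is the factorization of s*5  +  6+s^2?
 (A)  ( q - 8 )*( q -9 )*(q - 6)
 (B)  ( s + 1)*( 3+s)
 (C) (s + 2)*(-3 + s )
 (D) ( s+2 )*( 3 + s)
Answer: D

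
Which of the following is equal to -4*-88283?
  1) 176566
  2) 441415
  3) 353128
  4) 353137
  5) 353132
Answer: 5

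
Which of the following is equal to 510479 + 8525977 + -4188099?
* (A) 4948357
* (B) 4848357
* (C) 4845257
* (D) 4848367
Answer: B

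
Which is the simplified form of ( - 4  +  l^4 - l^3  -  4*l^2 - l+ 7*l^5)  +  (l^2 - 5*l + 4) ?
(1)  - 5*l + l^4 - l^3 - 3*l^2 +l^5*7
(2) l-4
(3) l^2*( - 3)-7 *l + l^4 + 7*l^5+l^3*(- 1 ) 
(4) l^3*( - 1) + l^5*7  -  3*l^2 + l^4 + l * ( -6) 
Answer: 4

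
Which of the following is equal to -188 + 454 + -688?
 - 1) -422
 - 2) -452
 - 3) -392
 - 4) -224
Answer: 1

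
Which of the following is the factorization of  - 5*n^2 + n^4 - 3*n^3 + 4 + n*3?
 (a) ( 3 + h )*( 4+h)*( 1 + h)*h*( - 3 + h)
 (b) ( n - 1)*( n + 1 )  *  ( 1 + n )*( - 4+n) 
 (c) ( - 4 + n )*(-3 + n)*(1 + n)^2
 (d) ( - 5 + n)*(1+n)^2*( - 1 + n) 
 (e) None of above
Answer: b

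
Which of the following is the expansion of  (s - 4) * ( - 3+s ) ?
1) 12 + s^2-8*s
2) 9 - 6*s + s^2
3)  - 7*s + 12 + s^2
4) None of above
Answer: 3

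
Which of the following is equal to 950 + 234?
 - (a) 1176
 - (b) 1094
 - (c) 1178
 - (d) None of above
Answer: d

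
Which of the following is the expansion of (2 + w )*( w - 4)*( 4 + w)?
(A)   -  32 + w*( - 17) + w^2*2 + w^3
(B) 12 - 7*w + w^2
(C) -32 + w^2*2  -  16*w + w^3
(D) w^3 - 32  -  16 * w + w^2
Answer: C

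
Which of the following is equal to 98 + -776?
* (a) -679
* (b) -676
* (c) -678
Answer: c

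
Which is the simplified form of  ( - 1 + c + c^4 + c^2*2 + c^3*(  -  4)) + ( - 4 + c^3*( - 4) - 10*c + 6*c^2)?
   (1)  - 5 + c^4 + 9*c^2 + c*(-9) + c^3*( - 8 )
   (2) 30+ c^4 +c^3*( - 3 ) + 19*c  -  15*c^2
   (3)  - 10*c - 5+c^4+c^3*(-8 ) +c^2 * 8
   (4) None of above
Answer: 4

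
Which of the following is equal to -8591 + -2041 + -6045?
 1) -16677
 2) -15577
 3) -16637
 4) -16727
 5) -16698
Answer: 1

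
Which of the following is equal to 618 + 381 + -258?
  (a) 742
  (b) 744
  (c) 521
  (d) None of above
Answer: d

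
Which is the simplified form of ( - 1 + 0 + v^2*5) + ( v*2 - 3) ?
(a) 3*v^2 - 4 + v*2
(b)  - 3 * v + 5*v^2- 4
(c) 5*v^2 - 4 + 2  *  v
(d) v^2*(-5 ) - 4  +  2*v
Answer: c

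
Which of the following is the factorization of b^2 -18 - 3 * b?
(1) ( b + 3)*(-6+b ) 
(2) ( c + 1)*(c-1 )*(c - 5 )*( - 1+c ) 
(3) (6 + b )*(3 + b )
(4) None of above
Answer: 1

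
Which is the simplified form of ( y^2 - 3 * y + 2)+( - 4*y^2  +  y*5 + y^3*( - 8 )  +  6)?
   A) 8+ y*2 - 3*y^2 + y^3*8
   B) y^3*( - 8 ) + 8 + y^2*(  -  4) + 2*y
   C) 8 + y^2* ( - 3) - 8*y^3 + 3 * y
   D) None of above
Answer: D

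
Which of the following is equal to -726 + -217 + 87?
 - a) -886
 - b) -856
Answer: b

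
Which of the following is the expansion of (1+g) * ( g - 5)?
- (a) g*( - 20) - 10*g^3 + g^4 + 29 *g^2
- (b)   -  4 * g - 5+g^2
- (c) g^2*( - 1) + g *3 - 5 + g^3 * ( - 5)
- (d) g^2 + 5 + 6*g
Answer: b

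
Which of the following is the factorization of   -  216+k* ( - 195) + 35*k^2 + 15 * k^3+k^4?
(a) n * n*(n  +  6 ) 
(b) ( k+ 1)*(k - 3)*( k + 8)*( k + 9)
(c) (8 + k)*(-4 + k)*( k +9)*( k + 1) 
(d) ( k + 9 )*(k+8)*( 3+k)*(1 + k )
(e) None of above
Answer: b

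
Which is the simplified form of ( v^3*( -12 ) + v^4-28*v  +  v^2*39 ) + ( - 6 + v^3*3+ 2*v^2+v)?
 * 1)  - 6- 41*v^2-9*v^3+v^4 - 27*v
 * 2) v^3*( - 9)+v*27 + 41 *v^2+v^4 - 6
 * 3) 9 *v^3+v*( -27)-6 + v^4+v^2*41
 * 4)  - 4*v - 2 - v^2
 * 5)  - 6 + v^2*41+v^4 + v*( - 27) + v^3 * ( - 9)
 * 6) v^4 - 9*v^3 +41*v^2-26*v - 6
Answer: 5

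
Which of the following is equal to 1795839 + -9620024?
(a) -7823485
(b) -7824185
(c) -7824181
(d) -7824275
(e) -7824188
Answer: b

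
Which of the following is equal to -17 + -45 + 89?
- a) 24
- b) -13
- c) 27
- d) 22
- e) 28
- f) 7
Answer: c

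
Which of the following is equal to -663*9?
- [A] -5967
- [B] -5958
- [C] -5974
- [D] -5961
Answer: A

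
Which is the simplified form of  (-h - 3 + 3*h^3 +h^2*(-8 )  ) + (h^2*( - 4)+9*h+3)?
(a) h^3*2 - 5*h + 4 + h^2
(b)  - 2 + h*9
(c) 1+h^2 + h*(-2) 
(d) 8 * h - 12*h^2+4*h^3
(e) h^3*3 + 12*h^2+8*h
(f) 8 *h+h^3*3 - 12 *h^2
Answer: f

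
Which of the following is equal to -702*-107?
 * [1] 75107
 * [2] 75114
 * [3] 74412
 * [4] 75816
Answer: 2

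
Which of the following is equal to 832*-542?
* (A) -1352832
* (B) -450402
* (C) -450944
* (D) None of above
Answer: C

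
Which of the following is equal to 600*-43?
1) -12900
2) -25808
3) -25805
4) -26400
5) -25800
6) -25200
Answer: 5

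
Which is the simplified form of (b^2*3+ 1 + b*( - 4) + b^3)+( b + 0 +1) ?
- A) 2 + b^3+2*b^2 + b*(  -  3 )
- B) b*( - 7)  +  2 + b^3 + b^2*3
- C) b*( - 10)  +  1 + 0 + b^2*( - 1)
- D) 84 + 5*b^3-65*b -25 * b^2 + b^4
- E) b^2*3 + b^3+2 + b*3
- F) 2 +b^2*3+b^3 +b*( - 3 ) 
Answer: F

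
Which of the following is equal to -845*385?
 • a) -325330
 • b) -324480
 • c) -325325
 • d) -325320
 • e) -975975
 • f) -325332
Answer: c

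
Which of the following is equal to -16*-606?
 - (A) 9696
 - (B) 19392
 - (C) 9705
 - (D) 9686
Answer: A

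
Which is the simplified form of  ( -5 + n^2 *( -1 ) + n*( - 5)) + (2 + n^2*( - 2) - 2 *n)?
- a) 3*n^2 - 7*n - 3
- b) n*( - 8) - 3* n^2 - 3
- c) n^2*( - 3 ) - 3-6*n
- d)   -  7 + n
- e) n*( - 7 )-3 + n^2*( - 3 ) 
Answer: e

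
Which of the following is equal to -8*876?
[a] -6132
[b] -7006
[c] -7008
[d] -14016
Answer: c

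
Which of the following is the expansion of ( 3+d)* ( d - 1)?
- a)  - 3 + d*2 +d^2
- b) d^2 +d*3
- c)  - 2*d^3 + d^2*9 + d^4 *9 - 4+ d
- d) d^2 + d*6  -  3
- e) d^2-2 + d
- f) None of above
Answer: a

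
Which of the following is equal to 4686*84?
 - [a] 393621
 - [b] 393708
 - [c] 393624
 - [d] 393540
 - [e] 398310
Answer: c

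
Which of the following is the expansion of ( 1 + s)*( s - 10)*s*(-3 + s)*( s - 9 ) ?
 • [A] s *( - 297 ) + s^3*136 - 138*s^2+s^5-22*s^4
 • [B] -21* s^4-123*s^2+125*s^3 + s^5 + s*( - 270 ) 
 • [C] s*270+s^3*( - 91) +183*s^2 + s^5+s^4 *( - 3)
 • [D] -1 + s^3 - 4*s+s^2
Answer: B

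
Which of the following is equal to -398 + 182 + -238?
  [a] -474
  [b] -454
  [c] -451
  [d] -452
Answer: b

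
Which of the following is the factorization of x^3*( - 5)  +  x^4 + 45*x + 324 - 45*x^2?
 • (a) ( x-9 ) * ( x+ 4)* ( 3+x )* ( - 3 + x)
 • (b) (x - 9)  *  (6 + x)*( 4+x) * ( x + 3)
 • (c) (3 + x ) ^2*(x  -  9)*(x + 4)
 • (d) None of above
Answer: a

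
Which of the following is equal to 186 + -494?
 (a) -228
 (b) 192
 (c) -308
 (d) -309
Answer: c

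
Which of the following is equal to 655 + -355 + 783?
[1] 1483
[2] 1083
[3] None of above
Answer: 2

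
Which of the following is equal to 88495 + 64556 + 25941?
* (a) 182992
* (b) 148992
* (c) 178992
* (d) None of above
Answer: c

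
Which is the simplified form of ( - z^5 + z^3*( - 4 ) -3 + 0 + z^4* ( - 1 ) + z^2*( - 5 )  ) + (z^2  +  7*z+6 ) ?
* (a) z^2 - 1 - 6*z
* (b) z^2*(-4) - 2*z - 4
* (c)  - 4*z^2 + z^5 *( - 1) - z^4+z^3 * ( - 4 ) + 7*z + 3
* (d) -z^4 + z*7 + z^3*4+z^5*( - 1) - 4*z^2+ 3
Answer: c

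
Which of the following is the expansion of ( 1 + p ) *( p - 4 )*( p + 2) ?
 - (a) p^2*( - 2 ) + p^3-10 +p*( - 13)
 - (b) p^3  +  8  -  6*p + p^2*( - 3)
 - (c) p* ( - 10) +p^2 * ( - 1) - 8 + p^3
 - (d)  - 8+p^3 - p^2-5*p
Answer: c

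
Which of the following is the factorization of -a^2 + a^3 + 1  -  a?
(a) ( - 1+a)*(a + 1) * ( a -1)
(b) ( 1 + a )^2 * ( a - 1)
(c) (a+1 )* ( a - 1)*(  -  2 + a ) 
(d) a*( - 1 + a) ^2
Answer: a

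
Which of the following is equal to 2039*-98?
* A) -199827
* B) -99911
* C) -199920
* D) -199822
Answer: D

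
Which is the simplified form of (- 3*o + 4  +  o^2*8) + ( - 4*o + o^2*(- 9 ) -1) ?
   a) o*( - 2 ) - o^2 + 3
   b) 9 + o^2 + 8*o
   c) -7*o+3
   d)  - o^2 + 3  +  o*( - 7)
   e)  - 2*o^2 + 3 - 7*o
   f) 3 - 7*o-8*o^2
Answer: d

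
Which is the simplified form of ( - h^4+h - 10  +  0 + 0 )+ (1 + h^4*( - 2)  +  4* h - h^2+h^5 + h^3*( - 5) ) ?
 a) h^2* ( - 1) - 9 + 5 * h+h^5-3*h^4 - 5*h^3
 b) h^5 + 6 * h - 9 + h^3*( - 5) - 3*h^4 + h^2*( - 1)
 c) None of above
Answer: a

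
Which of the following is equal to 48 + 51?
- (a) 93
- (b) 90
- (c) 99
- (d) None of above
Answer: c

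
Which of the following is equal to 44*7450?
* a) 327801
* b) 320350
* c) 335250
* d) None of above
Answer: d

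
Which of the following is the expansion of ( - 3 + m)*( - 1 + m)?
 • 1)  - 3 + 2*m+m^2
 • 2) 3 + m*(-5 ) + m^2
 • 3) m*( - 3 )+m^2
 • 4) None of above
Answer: 4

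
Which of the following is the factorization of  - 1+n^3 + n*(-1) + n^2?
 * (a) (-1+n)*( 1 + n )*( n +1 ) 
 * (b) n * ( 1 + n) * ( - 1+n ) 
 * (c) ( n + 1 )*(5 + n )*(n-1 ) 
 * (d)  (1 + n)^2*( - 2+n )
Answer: a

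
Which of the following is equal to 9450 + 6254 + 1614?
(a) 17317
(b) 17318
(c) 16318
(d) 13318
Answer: b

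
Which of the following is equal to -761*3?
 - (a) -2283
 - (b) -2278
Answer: a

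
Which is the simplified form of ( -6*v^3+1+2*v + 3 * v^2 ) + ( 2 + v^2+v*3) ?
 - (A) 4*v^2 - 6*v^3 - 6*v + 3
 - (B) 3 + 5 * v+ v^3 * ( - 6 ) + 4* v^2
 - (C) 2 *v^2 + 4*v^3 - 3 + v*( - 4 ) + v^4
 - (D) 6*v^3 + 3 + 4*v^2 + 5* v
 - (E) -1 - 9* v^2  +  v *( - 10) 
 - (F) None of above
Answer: B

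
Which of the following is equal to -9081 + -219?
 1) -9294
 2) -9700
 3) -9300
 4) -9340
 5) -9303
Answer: 3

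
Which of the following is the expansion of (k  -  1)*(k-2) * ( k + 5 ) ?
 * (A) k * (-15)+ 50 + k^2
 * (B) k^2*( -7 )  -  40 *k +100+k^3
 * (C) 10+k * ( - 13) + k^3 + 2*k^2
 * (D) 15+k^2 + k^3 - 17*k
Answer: C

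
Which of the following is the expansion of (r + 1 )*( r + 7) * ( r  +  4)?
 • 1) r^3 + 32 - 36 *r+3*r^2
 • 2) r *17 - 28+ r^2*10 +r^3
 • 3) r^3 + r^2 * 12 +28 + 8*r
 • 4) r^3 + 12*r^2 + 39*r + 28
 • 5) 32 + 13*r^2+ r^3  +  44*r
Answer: 4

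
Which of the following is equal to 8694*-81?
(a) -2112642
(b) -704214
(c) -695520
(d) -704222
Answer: b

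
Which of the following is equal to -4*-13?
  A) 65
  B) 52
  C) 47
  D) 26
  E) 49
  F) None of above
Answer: B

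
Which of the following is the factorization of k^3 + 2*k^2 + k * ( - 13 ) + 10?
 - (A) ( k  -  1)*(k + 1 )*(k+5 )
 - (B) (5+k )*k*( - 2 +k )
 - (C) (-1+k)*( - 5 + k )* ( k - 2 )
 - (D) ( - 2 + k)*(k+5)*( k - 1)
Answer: D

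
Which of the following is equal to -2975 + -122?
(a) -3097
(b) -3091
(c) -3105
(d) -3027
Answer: a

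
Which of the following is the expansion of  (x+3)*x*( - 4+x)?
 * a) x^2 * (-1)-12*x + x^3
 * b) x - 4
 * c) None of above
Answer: a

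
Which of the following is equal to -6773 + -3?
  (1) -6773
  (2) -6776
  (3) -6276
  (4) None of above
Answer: 2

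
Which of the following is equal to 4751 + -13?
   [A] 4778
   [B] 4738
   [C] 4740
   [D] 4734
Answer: B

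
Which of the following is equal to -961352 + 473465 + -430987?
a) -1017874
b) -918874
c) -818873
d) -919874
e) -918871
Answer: b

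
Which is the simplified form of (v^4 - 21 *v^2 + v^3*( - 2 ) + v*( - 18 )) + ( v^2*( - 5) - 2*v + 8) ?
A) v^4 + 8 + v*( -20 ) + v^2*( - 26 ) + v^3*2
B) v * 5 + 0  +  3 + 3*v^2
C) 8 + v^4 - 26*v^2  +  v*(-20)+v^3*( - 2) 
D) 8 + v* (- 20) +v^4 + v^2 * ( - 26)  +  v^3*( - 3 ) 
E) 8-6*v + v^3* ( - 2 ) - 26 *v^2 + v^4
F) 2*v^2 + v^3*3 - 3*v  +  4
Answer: C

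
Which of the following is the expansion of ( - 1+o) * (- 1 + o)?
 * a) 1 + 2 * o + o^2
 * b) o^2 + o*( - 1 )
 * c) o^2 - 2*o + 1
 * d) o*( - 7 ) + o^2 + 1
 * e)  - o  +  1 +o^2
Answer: c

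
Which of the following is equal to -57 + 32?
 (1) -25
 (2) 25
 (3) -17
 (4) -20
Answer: 1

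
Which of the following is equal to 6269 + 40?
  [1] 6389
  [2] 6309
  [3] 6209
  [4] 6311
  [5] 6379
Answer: 2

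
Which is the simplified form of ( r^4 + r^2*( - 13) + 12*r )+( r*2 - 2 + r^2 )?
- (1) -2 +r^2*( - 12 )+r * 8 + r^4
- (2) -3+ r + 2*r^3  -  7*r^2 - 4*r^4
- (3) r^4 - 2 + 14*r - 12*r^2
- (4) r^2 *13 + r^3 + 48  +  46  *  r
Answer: 3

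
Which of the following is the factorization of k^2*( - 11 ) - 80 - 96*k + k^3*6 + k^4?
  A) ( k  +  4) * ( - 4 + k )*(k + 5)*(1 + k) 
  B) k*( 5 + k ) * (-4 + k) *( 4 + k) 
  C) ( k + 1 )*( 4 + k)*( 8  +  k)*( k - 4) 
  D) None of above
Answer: A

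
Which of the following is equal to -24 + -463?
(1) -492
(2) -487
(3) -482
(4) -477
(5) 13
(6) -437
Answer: 2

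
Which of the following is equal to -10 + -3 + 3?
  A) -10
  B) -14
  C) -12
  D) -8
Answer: A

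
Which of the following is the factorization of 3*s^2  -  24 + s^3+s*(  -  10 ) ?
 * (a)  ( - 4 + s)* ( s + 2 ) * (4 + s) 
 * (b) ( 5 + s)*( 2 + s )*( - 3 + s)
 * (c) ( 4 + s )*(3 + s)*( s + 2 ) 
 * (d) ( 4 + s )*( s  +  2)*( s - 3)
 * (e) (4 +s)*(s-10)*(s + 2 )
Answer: d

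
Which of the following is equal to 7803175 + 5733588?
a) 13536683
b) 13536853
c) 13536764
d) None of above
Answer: d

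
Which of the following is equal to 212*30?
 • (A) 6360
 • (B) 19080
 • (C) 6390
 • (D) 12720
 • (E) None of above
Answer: A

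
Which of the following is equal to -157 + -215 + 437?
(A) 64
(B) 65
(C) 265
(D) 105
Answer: B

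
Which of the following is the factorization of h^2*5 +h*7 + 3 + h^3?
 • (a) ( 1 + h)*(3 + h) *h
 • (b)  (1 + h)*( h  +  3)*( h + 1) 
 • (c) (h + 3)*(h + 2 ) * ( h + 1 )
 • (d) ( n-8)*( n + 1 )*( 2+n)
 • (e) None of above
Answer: b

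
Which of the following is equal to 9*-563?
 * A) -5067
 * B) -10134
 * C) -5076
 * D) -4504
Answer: A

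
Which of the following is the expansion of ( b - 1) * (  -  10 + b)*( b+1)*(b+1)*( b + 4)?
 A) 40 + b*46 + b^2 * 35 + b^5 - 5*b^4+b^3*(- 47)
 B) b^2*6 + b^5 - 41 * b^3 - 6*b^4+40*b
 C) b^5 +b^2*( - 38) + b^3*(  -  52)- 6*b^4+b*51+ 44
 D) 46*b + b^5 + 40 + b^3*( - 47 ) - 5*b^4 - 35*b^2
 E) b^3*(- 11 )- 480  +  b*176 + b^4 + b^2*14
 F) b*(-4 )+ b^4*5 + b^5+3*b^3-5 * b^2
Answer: D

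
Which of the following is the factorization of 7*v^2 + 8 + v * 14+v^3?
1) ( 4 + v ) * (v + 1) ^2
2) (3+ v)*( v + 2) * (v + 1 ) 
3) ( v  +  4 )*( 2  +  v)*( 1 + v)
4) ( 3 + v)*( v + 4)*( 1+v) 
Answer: 3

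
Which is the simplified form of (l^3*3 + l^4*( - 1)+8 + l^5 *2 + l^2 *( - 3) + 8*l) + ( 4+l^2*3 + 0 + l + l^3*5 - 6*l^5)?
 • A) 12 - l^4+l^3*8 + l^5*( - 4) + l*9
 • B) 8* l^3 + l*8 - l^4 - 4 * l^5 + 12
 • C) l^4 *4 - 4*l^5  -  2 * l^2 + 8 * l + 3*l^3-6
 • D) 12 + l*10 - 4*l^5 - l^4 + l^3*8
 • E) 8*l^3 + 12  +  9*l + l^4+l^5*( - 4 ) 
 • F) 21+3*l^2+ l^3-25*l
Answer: A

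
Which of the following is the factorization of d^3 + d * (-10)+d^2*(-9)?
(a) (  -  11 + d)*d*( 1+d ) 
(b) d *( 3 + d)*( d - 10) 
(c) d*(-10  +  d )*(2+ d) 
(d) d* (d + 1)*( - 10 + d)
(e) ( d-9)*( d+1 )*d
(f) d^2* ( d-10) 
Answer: d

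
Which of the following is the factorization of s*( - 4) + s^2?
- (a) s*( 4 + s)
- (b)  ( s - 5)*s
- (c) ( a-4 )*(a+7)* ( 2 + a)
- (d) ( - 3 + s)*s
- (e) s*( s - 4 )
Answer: e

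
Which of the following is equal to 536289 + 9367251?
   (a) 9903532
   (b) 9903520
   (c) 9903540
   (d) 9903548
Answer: c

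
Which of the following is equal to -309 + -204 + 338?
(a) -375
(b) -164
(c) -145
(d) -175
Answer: d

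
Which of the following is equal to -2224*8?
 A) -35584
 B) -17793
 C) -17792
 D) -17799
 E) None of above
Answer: C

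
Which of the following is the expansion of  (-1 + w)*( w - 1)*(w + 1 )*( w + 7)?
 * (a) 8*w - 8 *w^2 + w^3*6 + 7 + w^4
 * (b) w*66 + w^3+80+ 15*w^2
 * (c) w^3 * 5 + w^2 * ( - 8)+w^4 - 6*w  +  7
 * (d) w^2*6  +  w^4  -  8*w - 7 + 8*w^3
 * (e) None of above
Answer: e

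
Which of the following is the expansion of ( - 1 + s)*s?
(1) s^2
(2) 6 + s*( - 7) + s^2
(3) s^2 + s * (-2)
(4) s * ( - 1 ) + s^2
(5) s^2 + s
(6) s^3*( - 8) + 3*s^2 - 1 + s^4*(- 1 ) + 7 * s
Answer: 4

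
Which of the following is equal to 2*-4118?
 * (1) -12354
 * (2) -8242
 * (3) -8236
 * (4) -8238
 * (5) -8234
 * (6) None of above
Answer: 3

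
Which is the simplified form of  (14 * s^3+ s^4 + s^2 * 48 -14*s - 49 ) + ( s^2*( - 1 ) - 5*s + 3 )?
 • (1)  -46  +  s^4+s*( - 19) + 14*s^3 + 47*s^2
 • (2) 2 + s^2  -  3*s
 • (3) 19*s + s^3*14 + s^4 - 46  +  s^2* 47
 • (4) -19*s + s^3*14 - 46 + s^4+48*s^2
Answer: 1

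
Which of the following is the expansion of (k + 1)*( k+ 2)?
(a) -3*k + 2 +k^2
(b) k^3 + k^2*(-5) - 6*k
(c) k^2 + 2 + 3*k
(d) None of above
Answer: c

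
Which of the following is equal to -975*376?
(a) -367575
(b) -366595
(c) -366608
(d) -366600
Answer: d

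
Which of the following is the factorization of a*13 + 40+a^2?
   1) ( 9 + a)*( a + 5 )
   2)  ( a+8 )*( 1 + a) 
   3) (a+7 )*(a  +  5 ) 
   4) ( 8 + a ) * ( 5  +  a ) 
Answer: 4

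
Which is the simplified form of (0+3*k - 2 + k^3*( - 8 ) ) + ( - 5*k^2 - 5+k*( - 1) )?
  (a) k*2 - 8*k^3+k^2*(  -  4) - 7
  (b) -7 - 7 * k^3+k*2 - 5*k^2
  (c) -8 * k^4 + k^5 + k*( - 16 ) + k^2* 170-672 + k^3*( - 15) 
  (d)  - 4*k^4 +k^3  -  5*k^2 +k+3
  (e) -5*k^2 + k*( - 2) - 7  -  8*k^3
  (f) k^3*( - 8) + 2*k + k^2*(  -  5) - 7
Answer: f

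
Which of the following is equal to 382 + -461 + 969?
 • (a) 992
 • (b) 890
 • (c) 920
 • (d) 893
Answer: b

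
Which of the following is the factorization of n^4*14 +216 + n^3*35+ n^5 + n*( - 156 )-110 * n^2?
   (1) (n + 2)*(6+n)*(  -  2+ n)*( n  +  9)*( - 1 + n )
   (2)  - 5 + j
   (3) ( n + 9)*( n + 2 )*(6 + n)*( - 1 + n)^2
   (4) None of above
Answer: 1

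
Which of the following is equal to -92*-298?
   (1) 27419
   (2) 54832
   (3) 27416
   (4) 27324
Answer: 3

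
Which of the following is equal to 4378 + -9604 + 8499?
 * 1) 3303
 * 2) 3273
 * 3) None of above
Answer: 2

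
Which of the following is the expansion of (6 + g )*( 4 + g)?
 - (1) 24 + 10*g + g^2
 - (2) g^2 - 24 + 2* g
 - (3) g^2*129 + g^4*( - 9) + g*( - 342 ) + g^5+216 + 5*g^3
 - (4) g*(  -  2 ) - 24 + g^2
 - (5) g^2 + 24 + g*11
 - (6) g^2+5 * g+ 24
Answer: 1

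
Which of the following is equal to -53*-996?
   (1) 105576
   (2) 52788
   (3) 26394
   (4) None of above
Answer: 2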